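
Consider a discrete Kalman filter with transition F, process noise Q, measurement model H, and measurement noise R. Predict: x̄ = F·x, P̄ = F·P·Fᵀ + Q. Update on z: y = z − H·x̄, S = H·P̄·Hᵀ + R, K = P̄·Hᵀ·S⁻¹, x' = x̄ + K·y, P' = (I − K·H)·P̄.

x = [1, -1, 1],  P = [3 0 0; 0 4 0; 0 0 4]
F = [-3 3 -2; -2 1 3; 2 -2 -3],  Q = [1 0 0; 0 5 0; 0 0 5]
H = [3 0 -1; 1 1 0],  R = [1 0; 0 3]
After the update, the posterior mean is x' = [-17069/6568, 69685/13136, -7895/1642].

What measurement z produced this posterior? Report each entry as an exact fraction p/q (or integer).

x̄ = F·x = [-8, 0, 1]
P̄ = F·P·Fᵀ + Q = [80 6 -18; 6 57 -56; -18 -56 69]
S = H·P̄·Hᵀ + R = [898 332; 332 152]
K = P̄·Hᵀ·S⁻¹ = [1333/3284 -2107/6568; -2417/6568 16003/13136; 367/1642 -1601/1642]
x' − x̄ = [35475/6568, 69685/13136, -9537/1642] = K·y
y = (KᵀK)⁻¹·Kᵀ·(x' − x̄) = [22, 11]
z = y + H·x̄ = [22, 11] + [-25, -8] = [-3, 3]

z = [-3, 3]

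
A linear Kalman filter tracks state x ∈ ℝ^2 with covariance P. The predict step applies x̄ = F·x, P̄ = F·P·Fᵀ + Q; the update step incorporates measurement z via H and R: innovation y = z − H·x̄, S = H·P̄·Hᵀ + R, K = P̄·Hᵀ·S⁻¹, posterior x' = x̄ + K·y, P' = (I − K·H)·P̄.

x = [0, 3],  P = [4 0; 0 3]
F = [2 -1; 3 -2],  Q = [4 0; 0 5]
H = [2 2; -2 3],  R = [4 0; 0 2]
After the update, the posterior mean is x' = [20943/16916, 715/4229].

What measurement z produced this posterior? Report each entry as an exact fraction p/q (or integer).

x̄ = F·x = [-3, -6]
P̄ = F·P·Fᵀ + Q = [23 30; 30 53]
S = H·P̄·Hᵀ + R = [548 286; 286 211]
K = P̄·Hᵀ·S⁻¹ = [4891/16916 -1551/8458; 839/4229 847/4229]
x' − x̄ = [71691/16916, 26089/4229] = K·y
y = (KᵀK)⁻¹·Kᵀ·(x' − x̄) = [21, 10]
z = y + H·x̄ = [21, 10] + [-18, -12] = [3, -2]

z = [3, -2]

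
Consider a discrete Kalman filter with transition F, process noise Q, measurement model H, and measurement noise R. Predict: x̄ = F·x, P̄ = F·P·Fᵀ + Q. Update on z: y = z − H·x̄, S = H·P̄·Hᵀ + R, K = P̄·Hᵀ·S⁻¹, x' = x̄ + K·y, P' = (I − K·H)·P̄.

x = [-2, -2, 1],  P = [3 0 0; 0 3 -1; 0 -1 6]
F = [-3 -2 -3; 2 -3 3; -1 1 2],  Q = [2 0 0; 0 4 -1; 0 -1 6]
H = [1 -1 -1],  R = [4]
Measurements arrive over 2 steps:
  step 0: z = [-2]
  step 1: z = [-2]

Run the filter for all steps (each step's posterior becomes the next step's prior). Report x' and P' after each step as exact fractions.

step 0: x̄ = F·x = [7, 5, 2]
step 0: P̄ = F·P·Fᵀ + Q = [83 -57 -26; -57 115 23; -26 23 32]
step 0: y = z − H·x̄ = [-2]
step 0: S = H·P̄·Hᵀ + R = [446]
step 0: K = P̄·Hᵀ·S⁻¹ = [83/223; -195/446; -81/446]
step 0: x' = x̄ + K·y = [1395/223, 1310/223, 527/223]
step 0: P' = (I − K·H)·P̄ = [4731/223 3474/223 925/223; 3474/223 13265/446 -5537/446; 925/223 -5537/446 7711/446]
step 1: x̄ = F·x = [-8386/223, 441/223, 969/223]
step 1: P̄ = F·P·Fᵀ + Q = [258741/446 -28101/223 -18149/446; -28101/223 133453/223 20151/223; -18149/446 20151/223 12803/446]
step 1: y = z − H·x̄ = [9350/223]
step 1: S = H·P̄·Hᵀ + R = [384770/223]
step 1: K = P̄·Hᵀ·S⁻¹ = [83273/192385; -36341/76954; -35627/384770]
step 1: x' = x̄ + K·y = [-748644/38477, -685766/38477, 17816/38477]
step 1: P' = (I − K·H)·P̄ = [98835503/384770 8721892/38477 10950399/384770; 8721892/38477 16441259/76954 1147889/76954; 10950399/384770 1147889/76954 2676731/192385]

step 0: x' = [1395/223, 1310/223, 527/223], P' = [4731/223 3474/223 925/223; 3474/223 13265/446 -5537/446; 925/223 -5537/446 7711/446]
step 1: x' = [-748644/38477, -685766/38477, 17816/38477], P' = [98835503/384770 8721892/38477 10950399/384770; 8721892/38477 16441259/76954 1147889/76954; 10950399/384770 1147889/76954 2676731/192385]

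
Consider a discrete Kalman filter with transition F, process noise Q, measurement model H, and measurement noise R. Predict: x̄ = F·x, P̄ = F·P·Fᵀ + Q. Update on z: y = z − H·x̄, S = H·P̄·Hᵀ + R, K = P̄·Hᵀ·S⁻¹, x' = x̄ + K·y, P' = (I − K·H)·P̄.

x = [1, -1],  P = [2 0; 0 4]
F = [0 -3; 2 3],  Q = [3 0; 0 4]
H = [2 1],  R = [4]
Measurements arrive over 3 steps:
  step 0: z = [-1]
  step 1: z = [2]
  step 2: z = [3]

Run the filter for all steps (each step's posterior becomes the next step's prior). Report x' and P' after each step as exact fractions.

step 0: x̄ = F·x = [3, -1]
step 0: P̄ = F·P·Fᵀ + Q = [39 -36; -36 48]
step 0: y = z − H·x̄ = [-6]
step 0: S = H·P̄·Hᵀ + R = [64]
step 0: K = P̄·Hᵀ·S⁻¹ = [21/32; -3/8]
step 0: x' = x̄ + K·y = [-15/16, 5/4]
step 0: P' = (I − K·H)·P̄ = [183/16 -81/4; -81/4 39]
step 1: x̄ = F·x = [-15/4, 15/8]
step 1: P̄ = F·P·Fᵀ + Q = [354 -459/2; -459/2 631/4]
step 1: y = z − H·x̄ = [61/8]
step 1: S = H·P̄·Hᵀ + R = [2639/4]
step 1: K = P̄·Hᵀ·S⁻¹ = [66/91; -1205/2639]
step 1: x' = x̄ + K·y = [162/91, -4240/2639]
step 1: P' = (I − K·H)·P̄ = [633/91 -1002/91; -1002/91 53296/2639]
step 2: x̄ = F·x = [12720/2639, -3324/2639]
step 2: P̄ = F·P·Fᵀ + Q = [487581/2639 -305316/2639; -305316/2639 214952/2639]
step 2: y = z − H·x̄ = [-14199/2639]
step 2: S = H·P̄·Hᵀ + R = [954568/2639]
step 2: K = P̄·Hᵀ·S⁻¹ = [334923/477284; -49460/119321]
step 2: x' = x̄ + K·y = [498477/477284, 115824/119321]
step 2: P' = (I − K·H)·P̄ = [1585407/238642 -1250484/119321; -1250484/119321 2303128/119321]

step 0: x' = [-15/16, 5/4], P' = [183/16 -81/4; -81/4 39]
step 1: x' = [162/91, -4240/2639], P' = [633/91 -1002/91; -1002/91 53296/2639]
step 2: x' = [498477/477284, 115824/119321], P' = [1585407/238642 -1250484/119321; -1250484/119321 2303128/119321]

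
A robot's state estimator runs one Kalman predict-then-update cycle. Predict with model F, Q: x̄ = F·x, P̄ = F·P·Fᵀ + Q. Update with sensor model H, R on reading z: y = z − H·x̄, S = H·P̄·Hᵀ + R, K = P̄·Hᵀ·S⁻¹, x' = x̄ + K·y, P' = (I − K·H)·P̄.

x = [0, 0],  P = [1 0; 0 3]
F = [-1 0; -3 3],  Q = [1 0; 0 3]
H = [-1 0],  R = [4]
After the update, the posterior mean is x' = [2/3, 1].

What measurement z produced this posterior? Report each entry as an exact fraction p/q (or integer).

x̄ = F·x = [0, 0]
P̄ = F·P·Fᵀ + Q = [2 3; 3 39]
S = H·P̄·Hᵀ + R = [6]
K = P̄·Hᵀ·S⁻¹ = [-1/3; -1/2]
x' − x̄ = [2/3, 1] = K·y
y = (KᵀK)⁻¹·Kᵀ·(x' − x̄) = [-2]
z = y + H·x̄ = [-2] + [0] = [-2]

z = [-2]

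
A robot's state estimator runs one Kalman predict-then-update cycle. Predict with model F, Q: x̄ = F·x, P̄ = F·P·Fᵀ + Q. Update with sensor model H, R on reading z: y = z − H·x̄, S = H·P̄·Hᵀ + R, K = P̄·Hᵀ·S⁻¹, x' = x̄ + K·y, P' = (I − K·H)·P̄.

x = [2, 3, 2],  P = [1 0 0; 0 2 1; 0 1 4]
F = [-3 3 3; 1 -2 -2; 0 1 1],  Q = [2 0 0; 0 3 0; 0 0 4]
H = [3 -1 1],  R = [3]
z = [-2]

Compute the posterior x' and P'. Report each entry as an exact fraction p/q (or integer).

x̄ = F·x = [9, -8, 5]
P̄ = F·P·Fᵀ + Q = [83 -51 24; -51 36 -16; 24 -16 12]
y = z − H·x̄ = [-42]
S = H·P̄·Hᵀ + R = [1280]
K = P̄·Hᵀ·S⁻¹ = [81/320; -41/256; 5/64]
x' = x̄ + K·y = [-261/160, -163/128, 55/32]
P' = (I − K·H)·P̄ = [79/80 57/64 -21/16; 57/64 811/256 1/64; -21/16 1/64 67/16]

x' = [-261/160, -163/128, 55/32]
P' = [79/80 57/64 -21/16; 57/64 811/256 1/64; -21/16 1/64 67/16]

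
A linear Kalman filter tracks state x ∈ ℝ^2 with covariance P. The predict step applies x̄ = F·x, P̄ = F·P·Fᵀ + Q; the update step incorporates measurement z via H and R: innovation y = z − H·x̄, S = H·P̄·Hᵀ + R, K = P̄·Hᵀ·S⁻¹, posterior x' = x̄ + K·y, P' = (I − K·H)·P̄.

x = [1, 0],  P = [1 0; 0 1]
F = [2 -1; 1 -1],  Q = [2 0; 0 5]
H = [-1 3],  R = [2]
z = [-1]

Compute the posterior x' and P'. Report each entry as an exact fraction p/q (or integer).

x' = [52/27, 1/3]
P' = [187/27 7/3; 7/3 1]

x̄ = F·x = [2, 1]
P̄ = F·P·Fᵀ + Q = [7 3; 3 7]
y = z − H·x̄ = [-2]
S = H·P̄·Hᵀ + R = [54]
K = P̄·Hᵀ·S⁻¹ = [1/27; 1/3]
x' = x̄ + K·y = [52/27, 1/3]
P' = (I − K·H)·P̄ = [187/27 7/3; 7/3 1]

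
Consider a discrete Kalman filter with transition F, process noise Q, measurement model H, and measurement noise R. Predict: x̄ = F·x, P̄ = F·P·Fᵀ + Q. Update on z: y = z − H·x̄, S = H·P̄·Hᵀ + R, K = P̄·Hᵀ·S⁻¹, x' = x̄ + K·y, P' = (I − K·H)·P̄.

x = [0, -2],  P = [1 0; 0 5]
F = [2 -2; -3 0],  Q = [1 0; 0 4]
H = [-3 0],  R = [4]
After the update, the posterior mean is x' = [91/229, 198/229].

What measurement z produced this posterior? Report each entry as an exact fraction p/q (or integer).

x̄ = F·x = [4, 0]
P̄ = F·P·Fᵀ + Q = [25 -6; -6 13]
S = H·P̄·Hᵀ + R = [229]
K = P̄·Hᵀ·S⁻¹ = [-75/229; 18/229]
x' − x̄ = [-825/229, 198/229] = K·y
y = (KᵀK)⁻¹·Kᵀ·(x' − x̄) = [11]
z = y + H·x̄ = [11] + [-12] = [-1]

z = [-1]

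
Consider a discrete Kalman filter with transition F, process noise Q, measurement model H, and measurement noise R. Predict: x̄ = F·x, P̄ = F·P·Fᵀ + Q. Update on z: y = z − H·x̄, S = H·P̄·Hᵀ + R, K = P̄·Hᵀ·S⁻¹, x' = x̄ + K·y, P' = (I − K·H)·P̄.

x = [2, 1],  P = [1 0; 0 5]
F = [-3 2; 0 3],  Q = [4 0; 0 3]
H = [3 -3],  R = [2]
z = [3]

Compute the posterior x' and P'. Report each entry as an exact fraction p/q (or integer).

x' = [-548/191, -723/191]
P' = [6222/191 6216/191; 6216/191 6252/191]

x̄ = F·x = [-4, 3]
P̄ = F·P·Fᵀ + Q = [33 30; 30 48]
y = z − H·x̄ = [24]
S = H·P̄·Hᵀ + R = [191]
K = P̄·Hᵀ·S⁻¹ = [9/191; -54/191]
x' = x̄ + K·y = [-548/191, -723/191]
P' = (I − K·H)·P̄ = [6222/191 6216/191; 6216/191 6252/191]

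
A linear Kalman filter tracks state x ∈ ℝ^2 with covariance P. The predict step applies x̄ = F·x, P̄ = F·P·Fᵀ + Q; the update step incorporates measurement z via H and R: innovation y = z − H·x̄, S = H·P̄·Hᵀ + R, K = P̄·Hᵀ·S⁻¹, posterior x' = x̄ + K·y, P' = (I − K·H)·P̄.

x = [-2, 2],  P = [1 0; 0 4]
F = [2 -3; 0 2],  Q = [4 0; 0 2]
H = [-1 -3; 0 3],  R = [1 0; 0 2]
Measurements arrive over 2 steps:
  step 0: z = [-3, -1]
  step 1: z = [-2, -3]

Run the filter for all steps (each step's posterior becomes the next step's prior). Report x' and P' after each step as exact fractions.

step 0: x̄ = F·x = [-10, 4]
step 0: P̄ = F·P·Fᵀ + Q = [44 -24; -24 18]
step 0: y = z − H·x̄ = [-1, -13]
step 0: S = H·P̄·Hᵀ + R = [63 -90; -90 164]
step 0: K = P̄·Hᵀ·S⁻¹ = [-236/279 -28/31; -5/186 39/124]
step 0: x' = x̄ + K·y = [722/279, -23/372]
step 0: P' = (I − K·H)·P̄ = [740/279 -56/93; -56/93 13/62]
step 1: x̄ = F·x = [193/36, -23/186]
step 1: P̄ = F·P·Fᵀ + Q = [427/18 -11/3; -11/3 88/31]
step 1: y = z − H·x̄ = [3337/1116, -163/62]
step 1: S = H·P̄·Hᵀ + R = [15775/558 -451/31; -451/31 854/31]
step 1: K = P̄·Hᵀ·S⁻¹ = [-35608/39559 -69201/79118; -1353/79118 47487/158236]
step 1: x' = x̄ + K·y = [15121/3043, -11731/12172]
step 1: P' = (I − K·H)·P̄ = [104809/39559 -23067/39559; -23067/39559 15829/79118]

step 0: x' = [722/279, -23/372], P' = [740/279 -56/93; -56/93 13/62]
step 1: x' = [15121/3043, -11731/12172], P' = [104809/39559 -23067/39559; -23067/39559 15829/79118]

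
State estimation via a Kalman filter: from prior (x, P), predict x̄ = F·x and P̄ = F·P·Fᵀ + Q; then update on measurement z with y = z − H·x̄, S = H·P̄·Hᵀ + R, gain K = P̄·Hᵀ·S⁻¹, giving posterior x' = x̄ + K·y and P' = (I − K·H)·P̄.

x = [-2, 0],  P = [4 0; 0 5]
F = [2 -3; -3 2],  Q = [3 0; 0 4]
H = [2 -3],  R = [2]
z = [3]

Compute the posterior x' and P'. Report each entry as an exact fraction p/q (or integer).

x' = [1313/723, 54/241]
P' = [4222/723 906/241; 906/241 636/241]

x̄ = F·x = [-4, 6]
P̄ = F·P·Fᵀ + Q = [64 -54; -54 60]
y = z − H·x̄ = [29]
S = H·P̄·Hᵀ + R = [1446]
K = P̄·Hᵀ·S⁻¹ = [145/723; -48/241]
x' = x̄ + K·y = [1313/723, 54/241]
P' = (I − K·H)·P̄ = [4222/723 906/241; 906/241 636/241]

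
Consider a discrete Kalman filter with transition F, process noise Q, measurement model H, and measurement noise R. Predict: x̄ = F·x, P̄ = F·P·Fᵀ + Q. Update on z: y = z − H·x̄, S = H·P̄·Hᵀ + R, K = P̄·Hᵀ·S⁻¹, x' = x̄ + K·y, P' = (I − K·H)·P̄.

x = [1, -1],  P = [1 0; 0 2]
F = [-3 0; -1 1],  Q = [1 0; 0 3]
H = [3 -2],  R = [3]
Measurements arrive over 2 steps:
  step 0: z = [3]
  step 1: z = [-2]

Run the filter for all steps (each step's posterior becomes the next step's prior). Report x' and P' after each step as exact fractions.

step 0: x̄ = F·x = [-3, -2]
step 0: P̄ = F·P·Fᵀ + Q = [10 3; 3 6]
step 0: y = z − H·x̄ = [8]
step 0: S = H·P̄·Hᵀ + R = [81]
step 0: K = P̄·Hᵀ·S⁻¹ = [8/27; -1/27]
step 0: x' = x̄ + K·y = [-17/27, -62/27]
step 0: P' = (I − K·H)·P̄ = [26/9 35/9; 35/9 53/9]
step 1: x̄ = F·x = [17/9, -5/3]
step 1: P̄ = F·P·Fᵀ + Q = [27 -3; -3 4]
step 1: y = z − H·x̄ = [-11]
step 1: S = H·P̄·Hᵀ + R = [298]
step 1: K = P̄·Hᵀ·S⁻¹ = [87/298; -17/298]
step 1: x' = x̄ + K·y = [-3547/2682, -929/894]
step 1: P' = (I − K·H)·P̄ = [477/298 585/298; 585/298 903/298]

step 0: x' = [-17/27, -62/27], P' = [26/9 35/9; 35/9 53/9]
step 1: x' = [-3547/2682, -929/894], P' = [477/298 585/298; 585/298 903/298]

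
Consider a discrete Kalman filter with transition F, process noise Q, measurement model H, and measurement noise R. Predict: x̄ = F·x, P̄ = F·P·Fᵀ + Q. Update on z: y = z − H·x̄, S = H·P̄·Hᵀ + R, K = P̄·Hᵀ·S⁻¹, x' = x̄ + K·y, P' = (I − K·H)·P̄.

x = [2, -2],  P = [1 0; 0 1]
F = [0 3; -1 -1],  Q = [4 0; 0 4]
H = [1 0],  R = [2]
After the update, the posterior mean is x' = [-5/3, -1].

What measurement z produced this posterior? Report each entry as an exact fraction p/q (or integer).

z = [-1]

x̄ = F·x = [-6, 0]
P̄ = F·P·Fᵀ + Q = [13 -3; -3 6]
S = H·P̄·Hᵀ + R = [15]
K = P̄·Hᵀ·S⁻¹ = [13/15; -1/5]
x' − x̄ = [13/3, -1] = K·y
y = (KᵀK)⁻¹·Kᵀ·(x' − x̄) = [5]
z = y + H·x̄ = [5] + [-6] = [-1]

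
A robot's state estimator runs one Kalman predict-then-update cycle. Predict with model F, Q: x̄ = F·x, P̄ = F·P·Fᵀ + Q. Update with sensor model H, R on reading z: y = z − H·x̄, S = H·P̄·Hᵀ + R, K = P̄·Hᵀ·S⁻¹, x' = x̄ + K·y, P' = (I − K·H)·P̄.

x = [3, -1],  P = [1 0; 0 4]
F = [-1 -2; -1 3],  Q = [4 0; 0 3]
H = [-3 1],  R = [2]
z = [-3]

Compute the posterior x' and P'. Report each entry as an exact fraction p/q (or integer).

x̄ = F·x = [-1, -6]
P̄ = F·P·Fᵀ + Q = [21 -23; -23 40]
y = z − H·x̄ = [0]
S = H·P̄·Hᵀ + R = [369]
K = P̄·Hᵀ·S⁻¹ = [-86/369; 109/369]
x' = x̄ + K·y = [-1, -6]
P' = (I − K·H)·P̄ = [353/369 887/369; 887/369 2879/369]

x' = [-1, -6]
P' = [353/369 887/369; 887/369 2879/369]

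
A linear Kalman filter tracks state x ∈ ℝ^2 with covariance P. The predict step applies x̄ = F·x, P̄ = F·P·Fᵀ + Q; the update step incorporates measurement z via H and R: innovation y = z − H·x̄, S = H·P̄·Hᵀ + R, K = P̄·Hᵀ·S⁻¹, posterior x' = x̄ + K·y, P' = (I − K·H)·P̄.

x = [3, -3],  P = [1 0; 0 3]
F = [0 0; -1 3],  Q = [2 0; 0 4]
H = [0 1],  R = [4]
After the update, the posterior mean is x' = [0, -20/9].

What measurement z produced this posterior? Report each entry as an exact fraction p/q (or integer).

x̄ = F·x = [0, -12]
P̄ = F·P·Fᵀ + Q = [2 0; 0 32]
S = H·P̄·Hᵀ + R = [36]
K = P̄·Hᵀ·S⁻¹ = [0; 8/9]
x' − x̄ = [0, 88/9] = K·y
y = (KᵀK)⁻¹·Kᵀ·(x' − x̄) = [11]
z = y + H·x̄ = [11] + [-12] = [-1]

z = [-1]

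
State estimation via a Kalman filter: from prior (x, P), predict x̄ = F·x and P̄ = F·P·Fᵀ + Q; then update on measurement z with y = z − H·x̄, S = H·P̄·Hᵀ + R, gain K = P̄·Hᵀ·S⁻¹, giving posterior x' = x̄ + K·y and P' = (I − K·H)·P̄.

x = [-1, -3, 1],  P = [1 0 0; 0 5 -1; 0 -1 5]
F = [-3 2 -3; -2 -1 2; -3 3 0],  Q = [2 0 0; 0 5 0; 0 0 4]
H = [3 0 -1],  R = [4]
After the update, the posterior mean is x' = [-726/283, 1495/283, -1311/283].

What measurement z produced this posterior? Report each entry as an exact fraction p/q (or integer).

x̄ = F·x = [-6, 7, -6]
P̄ = F·P·Fᵀ + Q = [88 -41 48; -41 38 -15; 48 -15 58]
S = H·P̄·Hᵀ + R = [566]
K = P̄·Hᵀ·S⁻¹ = [108/283; -54/283; 43/283]
x' − x̄ = [972/283, -486/283, 387/283] = K·y
y = (KᵀK)⁻¹·Kᵀ·(x' − x̄) = [9]
z = y + H·x̄ = [9] + [-12] = [-3]

z = [-3]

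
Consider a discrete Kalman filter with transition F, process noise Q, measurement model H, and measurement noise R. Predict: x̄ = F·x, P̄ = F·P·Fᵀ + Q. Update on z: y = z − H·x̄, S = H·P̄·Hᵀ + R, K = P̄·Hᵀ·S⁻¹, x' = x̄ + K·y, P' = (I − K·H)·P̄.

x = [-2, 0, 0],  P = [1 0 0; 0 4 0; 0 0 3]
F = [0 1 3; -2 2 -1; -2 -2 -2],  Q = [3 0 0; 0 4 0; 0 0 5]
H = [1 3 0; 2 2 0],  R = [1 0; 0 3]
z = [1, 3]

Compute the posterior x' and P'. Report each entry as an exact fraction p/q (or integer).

x' = [24323/15724, -590/3931, 15121/3931]
P' = [28529/15724 -2981/3931 -4759/3931; -2981/3931 1625/3931 1894/3931; -4759/3931 1894/3931 63819/3931]

x̄ = F·x = [0, 4, 4]
P̄ = F·P·Fᵀ + Q = [34 -1 -26; -1 27 -6; -26 -6 37]
y = z − H·x̄ = [-11, -5]
S = H·P̄·Hᵀ + R = [272 222; 222 239]
K = P̄·Hᵀ·S⁻¹ = [-7243/15724 5535/7862; 1894/3931 -904/3931; 923/3931 -1910/3931]
x' = x̄ + K·y = [24323/15724, -590/3931, 15121/3931]
P' = (I − K·H)·P̄ = [28529/15724 -2981/3931 -4759/3931; -2981/3931 1625/3931 1894/3931; -4759/3931 1894/3931 63819/3931]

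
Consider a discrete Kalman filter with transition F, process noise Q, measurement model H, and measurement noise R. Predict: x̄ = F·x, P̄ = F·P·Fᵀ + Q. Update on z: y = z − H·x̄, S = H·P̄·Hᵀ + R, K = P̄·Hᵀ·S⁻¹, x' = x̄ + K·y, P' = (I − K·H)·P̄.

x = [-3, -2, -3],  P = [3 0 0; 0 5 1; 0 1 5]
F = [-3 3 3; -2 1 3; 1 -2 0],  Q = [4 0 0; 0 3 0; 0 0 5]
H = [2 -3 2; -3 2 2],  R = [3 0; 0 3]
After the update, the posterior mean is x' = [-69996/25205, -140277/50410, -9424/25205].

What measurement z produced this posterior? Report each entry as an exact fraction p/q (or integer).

z = [2, 2]

x̄ = F·x = [-6, -5, 1]
P̄ = F·P·Fᵀ + Q = [139 90 -45; 90 71 -22; -45 -22 28]
S = H·P̄·Hᵀ + R = [134 156; 156 934]
K = P̄·Hᵀ·S⁻¹ = [-6394/25205 -15513/50410; -22543/50410 -2759/25205; 1739/25205 7353/50410]
x' − x̄ = [81234/25205, 111773/50410, -34629/25205] = K·y
y = (KᵀK)⁻¹·Kᵀ·(x' − x̄) = [-3, -8]
z = y + H·x̄ = [-3, -8] + [5, 10] = [2, 2]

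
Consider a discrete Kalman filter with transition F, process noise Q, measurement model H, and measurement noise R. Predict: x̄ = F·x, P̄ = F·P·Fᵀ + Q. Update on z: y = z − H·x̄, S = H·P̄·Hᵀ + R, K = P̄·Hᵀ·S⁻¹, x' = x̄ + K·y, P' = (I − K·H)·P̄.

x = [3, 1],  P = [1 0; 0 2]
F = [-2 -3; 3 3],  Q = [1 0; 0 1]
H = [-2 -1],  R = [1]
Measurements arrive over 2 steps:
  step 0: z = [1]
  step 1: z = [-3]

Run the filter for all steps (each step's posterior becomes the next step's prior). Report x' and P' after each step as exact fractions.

step 0: x' = [-23/5, 8], P' = [91/25 -32/5; -32/5 12]
step 1: x' = [586/283, -403/283], P' = [3589/1981 -5686/1981; -5686/1981 10344/1981]

step 0: x̄ = F·x = [-9, 12]
step 0: P̄ = F·P·Fᵀ + Q = [23 -24; -24 28]
step 0: y = z − H·x̄ = [-5]
step 0: S = H·P̄·Hᵀ + R = [25]
step 0: K = P̄·Hᵀ·S⁻¹ = [-22/25; 4/5]
step 0: x' = x̄ + K·y = [-23/5, 8]
step 0: P' = (I − K·H)·P̄ = [91/25 -32/5; -32/5 12]
step 1: x̄ = F·x = [-74/5, 51/5]
step 1: P̄ = F·P·Fᵀ + Q = [1169/25 -846/25; -846/25 664/25]
step 1: y = z − H·x̄ = [-112/5]
step 1: S = H·P̄·Hᵀ + R = [1981/25]
step 1: K = P̄·Hᵀ·S⁻¹ = [-1492/1981; 1028/1981]
step 1: x' = x̄ + K·y = [586/283, -403/283]
step 1: P' = (I − K·H)·P̄ = [3589/1981 -5686/1981; -5686/1981 10344/1981]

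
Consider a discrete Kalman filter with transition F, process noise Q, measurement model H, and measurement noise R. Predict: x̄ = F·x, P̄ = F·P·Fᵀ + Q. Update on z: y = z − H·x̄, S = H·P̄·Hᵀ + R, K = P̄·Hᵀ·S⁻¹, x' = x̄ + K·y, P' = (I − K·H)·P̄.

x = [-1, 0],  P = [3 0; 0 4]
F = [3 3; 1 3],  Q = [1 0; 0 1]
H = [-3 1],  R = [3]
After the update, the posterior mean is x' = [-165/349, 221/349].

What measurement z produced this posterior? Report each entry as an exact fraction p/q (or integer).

z = [2]

x̄ = F·x = [-3, -1]
P̄ = F·P·Fᵀ + Q = [64 45; 45 40]
S = H·P̄·Hᵀ + R = [349]
K = P̄·Hᵀ·S⁻¹ = [-147/349; -95/349]
x' − x̄ = [882/349, 570/349] = K·y
y = (KᵀK)⁻¹·Kᵀ·(x' − x̄) = [-6]
z = y + H·x̄ = [-6] + [8] = [2]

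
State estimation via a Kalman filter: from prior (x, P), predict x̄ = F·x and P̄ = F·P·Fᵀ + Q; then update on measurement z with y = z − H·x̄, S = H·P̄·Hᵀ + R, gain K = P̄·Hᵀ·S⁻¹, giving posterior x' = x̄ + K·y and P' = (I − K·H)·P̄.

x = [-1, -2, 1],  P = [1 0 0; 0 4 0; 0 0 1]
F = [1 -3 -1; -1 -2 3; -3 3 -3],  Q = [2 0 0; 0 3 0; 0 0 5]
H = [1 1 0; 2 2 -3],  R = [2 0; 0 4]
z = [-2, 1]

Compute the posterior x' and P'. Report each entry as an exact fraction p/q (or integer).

x' = [-76768/22637, 46746/22637, -25863/22637]
P' = [170216/22637 -148352/22637 14112/22637; -148352/22637 164710/22637 10260/22637; 14112/22637 10260/22637 25372/22637]

x̄ = F·x = [4, 8, -6]
P̄ = F·P·Fᵀ + Q = [40 20 -36; 20 29 -30; -36 -30 59]
y = z − H·x̄ = [-14, -41]
S = H·P̄·Hᵀ + R = [111 416; 416 1763]
K = P̄·Hᵀ·S⁻¹ = [10932/22637 348/22637; 8179/22637 484/22637; 12186/22637 -6843/22637]
x' = x̄ + K·y = [-76768/22637, 46746/22637, -25863/22637]
P' = (I − K·H)·P̄ = [170216/22637 -148352/22637 14112/22637; -148352/22637 164710/22637 10260/22637; 14112/22637 10260/22637 25372/22637]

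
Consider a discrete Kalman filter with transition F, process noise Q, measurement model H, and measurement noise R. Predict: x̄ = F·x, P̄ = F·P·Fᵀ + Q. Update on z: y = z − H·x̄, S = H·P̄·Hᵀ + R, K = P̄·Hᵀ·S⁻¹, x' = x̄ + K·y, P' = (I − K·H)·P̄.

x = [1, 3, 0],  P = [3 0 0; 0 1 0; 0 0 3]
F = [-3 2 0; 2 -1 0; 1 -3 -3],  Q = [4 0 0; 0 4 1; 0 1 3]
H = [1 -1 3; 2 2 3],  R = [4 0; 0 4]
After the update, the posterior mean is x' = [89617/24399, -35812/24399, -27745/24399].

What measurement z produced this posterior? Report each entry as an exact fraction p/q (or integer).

x̄ = F·x = [3, -1, -8]
P̄ = F·P·Fᵀ + Q = [35 -20 -15; -20 17 10; -15 10 42]
S = H·P̄·Hᵀ + R = [324 309; 309 370]
K = P̄·Hᵀ·S⁻¹ = [8335/24399 -2650/8133; -10006/24399 3313/8133; 1526/24399 2125/8133]
x' − x̄ = [16420/24399, -11413/24399, 167447/24399] = K·y
y = (KᵀK)⁻¹·Kᵀ·(x' − x̄) = [22, 21]
z = y + H·x̄ = [22, 21] + [-20, -20] = [2, 1]

z = [2, 1]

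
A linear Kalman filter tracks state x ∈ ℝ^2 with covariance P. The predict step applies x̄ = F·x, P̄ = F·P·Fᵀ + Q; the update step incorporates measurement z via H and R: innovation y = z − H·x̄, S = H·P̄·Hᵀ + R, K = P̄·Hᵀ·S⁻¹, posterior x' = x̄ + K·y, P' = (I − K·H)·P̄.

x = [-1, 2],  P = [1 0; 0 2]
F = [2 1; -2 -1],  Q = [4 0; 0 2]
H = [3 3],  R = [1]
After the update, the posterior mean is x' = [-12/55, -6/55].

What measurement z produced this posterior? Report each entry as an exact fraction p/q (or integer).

x̄ = F·x = [0, 0]
P̄ = F·P·Fᵀ + Q = [10 -6; -6 8]
S = H·P̄·Hᵀ + R = [55]
K = P̄·Hᵀ·S⁻¹ = [12/55; 6/55]
x' − x̄ = [-12/55, -6/55] = K·y
y = (KᵀK)⁻¹·Kᵀ·(x' − x̄) = [-1]
z = y + H·x̄ = [-1] + [0] = [-1]

z = [-1]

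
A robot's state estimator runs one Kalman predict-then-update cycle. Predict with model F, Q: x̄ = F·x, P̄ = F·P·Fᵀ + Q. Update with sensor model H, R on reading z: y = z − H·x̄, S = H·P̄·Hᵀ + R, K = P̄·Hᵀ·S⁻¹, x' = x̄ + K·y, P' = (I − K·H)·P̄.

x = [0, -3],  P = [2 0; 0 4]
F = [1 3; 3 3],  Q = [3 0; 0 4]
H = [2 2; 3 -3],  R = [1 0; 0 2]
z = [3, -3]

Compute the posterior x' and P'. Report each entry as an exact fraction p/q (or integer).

x̄ = F·x = [-9, -9]
P̄ = F·P·Fᵀ + Q = [41 42; 42 58]
y = z − H·x̄ = [39, -3]
S = H·P̄·Hᵀ + R = [733 -102; -102 137]
K = P̄·Hᵀ·S⁻¹ = [22436/90017 14733/90017; 22504/90017 -14784/90017]
x' = x̄ + K·y = [20652/90017, 111855/90017]
P' = (I − K·H)·P̄ = [10520/90017 698/90017; 698/90017 10554/90017]

x' = [20652/90017, 111855/90017]
P' = [10520/90017 698/90017; 698/90017 10554/90017]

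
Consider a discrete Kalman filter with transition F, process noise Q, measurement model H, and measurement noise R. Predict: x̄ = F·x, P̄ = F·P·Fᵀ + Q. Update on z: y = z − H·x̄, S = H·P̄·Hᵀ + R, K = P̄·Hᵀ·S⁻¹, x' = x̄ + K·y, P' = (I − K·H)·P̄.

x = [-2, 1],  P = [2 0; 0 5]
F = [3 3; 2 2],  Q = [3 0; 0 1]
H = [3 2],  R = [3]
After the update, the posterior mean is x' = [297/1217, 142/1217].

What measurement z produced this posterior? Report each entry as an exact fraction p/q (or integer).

x̄ = F·x = [-3, -2]
P̄ = F·P·Fᵀ + Q = [66 42; 42 29]
S = H·P̄·Hᵀ + R = [1217]
K = P̄·Hᵀ·S⁻¹ = [282/1217; 184/1217]
x' − x̄ = [3948/1217, 2576/1217] = K·y
y = (KᵀK)⁻¹·Kᵀ·(x' − x̄) = [14]
z = y + H·x̄ = [14] + [-13] = [1]

z = [1]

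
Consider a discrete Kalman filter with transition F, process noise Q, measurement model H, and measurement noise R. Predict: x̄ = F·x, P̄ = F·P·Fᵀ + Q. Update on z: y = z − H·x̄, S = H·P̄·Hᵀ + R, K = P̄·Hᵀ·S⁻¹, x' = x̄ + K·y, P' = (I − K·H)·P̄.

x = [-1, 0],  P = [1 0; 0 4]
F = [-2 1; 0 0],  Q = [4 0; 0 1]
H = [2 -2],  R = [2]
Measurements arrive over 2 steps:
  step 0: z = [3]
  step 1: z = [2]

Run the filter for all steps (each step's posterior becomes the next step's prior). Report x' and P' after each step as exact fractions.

step 0: x̄ = F·x = [2, 0]
step 0: P̄ = F·P·Fᵀ + Q = [12 0; 0 1]
step 0: y = z − H·x̄ = [-1]
step 0: S = H·P̄·Hᵀ + R = [54]
step 0: K = P̄·Hᵀ·S⁻¹ = [4/9; -1/27]
step 0: x' = x̄ + K·y = [14/9, 1/27]
step 0: P' = (I − K·H)·P̄ = [4/3 8/9; 8/9 25/27]
step 1: x̄ = F·x = [-83/27, 0]
step 1: P̄ = F·P·Fᵀ + Q = [181/27 0; 0 1]
step 1: y = z − H·x̄ = [220/27]
step 1: S = H·P̄·Hᵀ + R = [886/27]
step 1: K = P̄·Hᵀ·S⁻¹ = [181/443; -27/443]
step 1: x' = x̄ + K·y = [113/443, -220/443]
step 1: P' = (I − K·H)·P̄ = [543/443 362/443; 362/443 389/443]

step 0: x' = [14/9, 1/27], P' = [4/3 8/9; 8/9 25/27]
step 1: x' = [113/443, -220/443], P' = [543/443 362/443; 362/443 389/443]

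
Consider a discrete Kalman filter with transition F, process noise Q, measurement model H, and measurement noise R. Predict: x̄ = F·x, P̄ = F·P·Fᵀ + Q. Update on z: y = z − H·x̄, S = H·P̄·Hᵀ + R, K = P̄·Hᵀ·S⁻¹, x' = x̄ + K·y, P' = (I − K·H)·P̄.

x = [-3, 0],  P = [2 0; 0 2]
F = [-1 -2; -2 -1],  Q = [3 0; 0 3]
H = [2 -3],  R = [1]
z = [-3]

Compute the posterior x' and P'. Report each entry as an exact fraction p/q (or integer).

x̄ = F·x = [3, 6]
P̄ = F·P·Fᵀ + Q = [13 8; 8 13]
y = z − H·x̄ = [9]
S = H·P̄·Hᵀ + R = [74]
K = P̄·Hᵀ·S⁻¹ = [1/37; -23/74]
x' = x̄ + K·y = [120/37, 237/74]
P' = (I − K·H)·P̄ = [479/37 319/37; 319/37 433/74]

x' = [120/37, 237/74]
P' = [479/37 319/37; 319/37 433/74]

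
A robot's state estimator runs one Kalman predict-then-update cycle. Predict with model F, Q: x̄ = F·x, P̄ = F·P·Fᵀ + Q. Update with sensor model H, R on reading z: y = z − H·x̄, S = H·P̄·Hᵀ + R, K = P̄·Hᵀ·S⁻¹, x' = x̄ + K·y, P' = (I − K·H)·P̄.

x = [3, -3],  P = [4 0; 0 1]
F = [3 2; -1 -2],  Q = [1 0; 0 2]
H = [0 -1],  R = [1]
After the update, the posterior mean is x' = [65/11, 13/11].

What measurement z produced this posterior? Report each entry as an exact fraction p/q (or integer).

z = [-1]

x̄ = F·x = [3, 3]
P̄ = F·P·Fᵀ + Q = [41 -16; -16 10]
S = H·P̄·Hᵀ + R = [11]
K = P̄·Hᵀ·S⁻¹ = [16/11; -10/11]
x' − x̄ = [32/11, -20/11] = K·y
y = (KᵀK)⁻¹·Kᵀ·(x' − x̄) = [2]
z = y + H·x̄ = [2] + [-3] = [-1]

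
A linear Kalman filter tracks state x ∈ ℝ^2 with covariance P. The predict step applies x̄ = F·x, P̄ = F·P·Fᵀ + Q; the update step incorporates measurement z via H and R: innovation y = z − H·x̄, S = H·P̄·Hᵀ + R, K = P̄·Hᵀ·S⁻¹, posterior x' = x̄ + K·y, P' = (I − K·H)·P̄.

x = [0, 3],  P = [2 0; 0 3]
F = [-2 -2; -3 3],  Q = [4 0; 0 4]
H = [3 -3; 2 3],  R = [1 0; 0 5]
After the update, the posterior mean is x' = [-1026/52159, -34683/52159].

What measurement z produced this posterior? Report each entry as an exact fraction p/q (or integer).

x̄ = F·x = [-6, 9]
P̄ = F·P·Fᵀ + Q = [24 -6; -6 49]
S = H·P̄·Hᵀ + R = [766 -315; -315 470]
K = P̄·Hᵀ·S⁻¹ = [10350/52159 10266/52159; -7005/52159 10287/52159]
x' − x̄ = [311928/52159, -504114/52159] = K·y
y = (KᵀK)⁻¹·Kᵀ·(x' − x̄) = [47, -17]
z = y + H·x̄ = [47, -17] + [-45, 15] = [2, -2]

z = [2, -2]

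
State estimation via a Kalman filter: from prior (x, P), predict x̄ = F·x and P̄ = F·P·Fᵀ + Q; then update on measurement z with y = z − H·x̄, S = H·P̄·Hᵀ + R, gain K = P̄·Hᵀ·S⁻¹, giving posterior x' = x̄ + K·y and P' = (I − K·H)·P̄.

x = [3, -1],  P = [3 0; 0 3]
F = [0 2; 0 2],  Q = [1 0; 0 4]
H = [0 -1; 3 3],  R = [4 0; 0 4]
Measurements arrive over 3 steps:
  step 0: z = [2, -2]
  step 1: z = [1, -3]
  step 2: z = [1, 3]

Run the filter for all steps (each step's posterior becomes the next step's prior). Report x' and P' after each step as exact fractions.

step 0: x̄ = F·x = [-2, -2]
step 0: P̄ = F·P·Fᵀ + Q = [13 12; 12 16]
step 0: y = z − H·x̄ = [0, 10]
step 0: S = H·P̄·Hᵀ + R = [20 -84; -84 481]
step 0: K = P̄·Hᵀ·S⁻¹ = [132/641 123/641; -160/641 84/641]
step 0: x' = x̄ + K·y = [-52/641, -442/641]
step 0: P' = (I − K·H)·P̄ = [692/641 -528/641; -528/641 640/641]
step 1: x̄ = F·x = [-884/641, -884/641]
step 1: P̄ = F·P·Fᵀ + Q = [3201/641 2560/641; 2560/641 5124/641]
step 1: y = z − H·x̄ = [-243/641, 3381/641]
step 1: S = H·P̄·Hᵀ + R = [7688/641 -23052/641; -23052/641 123569/641]
step 1: K = P̄·Hᵀ·S⁻¹ = [32009/163262 14403/81631; -39693/163262 11526/81631]
step 1: x' = x̄ + K·y = [-7759/14842, -8047/14842]
step 1: P' = (I − K·H)·P̄ = [83222/81631 -64018/81631; -64018/81631 79386/81631]
step 2: x̄ = F·x = [-8047/7421, -8047/7421]
step 2: P̄ = F·P·Fᵀ + Q = [399175/81631 317544/81631; 317544/81631 644068/81631]
step 2: y = z − H·x̄ = [-626/7421, 70545/7421]
step 2: S = H·P̄·Hᵀ + R = [970592/81631 -2884836/81631; -2884836/81631 15431503/81631]
step 2: K = P̄·Hᵀ·S⁻¹ = [797901/4076524 179292/1019131; -4951117/20382620 721209/5095655]
step 2: x' = x̄ + K·y = [1164893/2038262, 2869641/10191310]
step 2: P' = (I − K·H)·P̄ = [1036957/1019131 -797901/1019131; -797901/1019131 4951117/5095655]

step 0: x' = [-52/641, -442/641], P' = [692/641 -528/641; -528/641 640/641]
step 1: x' = [-7759/14842, -8047/14842], P' = [83222/81631 -64018/81631; -64018/81631 79386/81631]
step 2: x' = [1164893/2038262, 2869641/10191310], P' = [1036957/1019131 -797901/1019131; -797901/1019131 4951117/5095655]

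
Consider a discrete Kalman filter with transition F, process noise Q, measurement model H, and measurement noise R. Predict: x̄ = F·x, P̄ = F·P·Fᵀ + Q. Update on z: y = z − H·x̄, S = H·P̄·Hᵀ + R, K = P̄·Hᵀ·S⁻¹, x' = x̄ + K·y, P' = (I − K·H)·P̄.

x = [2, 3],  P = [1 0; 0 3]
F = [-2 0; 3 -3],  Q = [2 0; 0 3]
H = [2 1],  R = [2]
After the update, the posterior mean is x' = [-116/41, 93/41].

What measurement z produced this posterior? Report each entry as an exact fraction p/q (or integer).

z = [-3]

x̄ = F·x = [-4, -3]
P̄ = F·P·Fᵀ + Q = [6 -6; -6 39]
S = H·P̄·Hᵀ + R = [41]
K = P̄·Hᵀ·S⁻¹ = [6/41; 27/41]
x' − x̄ = [48/41, 216/41] = K·y
y = (KᵀK)⁻¹·Kᵀ·(x' − x̄) = [8]
z = y + H·x̄ = [8] + [-11] = [-3]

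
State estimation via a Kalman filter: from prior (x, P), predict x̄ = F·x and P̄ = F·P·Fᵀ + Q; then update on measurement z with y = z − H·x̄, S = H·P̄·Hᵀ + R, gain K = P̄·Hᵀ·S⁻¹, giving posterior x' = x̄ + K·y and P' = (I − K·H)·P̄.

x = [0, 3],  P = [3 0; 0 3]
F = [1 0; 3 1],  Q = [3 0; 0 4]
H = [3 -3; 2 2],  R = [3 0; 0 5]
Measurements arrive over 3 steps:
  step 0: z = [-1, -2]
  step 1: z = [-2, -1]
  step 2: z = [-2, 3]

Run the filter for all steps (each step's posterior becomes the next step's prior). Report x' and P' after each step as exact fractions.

step 0: x̄ = F·x = [0, 3]
step 0: P̄ = F·P·Fᵀ + Q = [6 9; 9 34]
step 0: y = z − H·x̄ = [8, -8]
step 0: S = H·P̄·Hᵀ + R = [201 -168; -168 237]
step 0: K = P̄·Hᵀ·S⁻¹ = [323/2157 502/2157; -1109/6471 1562/6471]
step 0: x' = x̄ + K·y = [-1432/2157, -1955/6471]
step 0: P' = (I − K·H)·P̄ = [263/719 466/2157; 466/2157 2507/6471]
step 1: x̄ = F·x = [-1432/2157, -14843/6471]
step 1: P̄ = F·P·Fᵀ + Q = [2420/719 2833/2157; 2833/2157 58082/6471]
step 1: y = z − H·x̄ = [-14861/2157, 31807/6471]
step 1: S = H·P̄·Hᵀ + R = [65021/719 -72604/2157; -72604/2157 419795/6471]
step 1: K = P̄·Hᵀ·S⁻¹ = [1541037/10210547 2272506/10210547; -1722547/10210547 2345110/10210547]
step 1: x' = x̄ + K·y = [-6225771/10210547, -25950/10210547]
step 1: P' = (I − K·H)·P̄ = [3611151/10210547 2070114/10210547; 2070114/10210547 3792661/10210547]
step 2: x̄ = F·x = [-6225771/10210547, -18703263/10210547]
step 2: P̄ = F·P·Fᵀ + Q = [34242792/10210547 12903567/10210547; 12903567/10210547 89555892/10210547]
step 2: y = z − H·x̄ = [-57853570/10210547, 80489709/10210547]
step 2: S = H·P̄·Hᵀ + R = [912555591/10210547 -331878600/10210547; -331878600/10210547 649476007/10210547]
step 2: K = P̄·Hᵀ·S⁻¹ = [2378967525/15752977657 3502699818/15752977657; -2655533025/15752977657 3613326018/15752977657]
step 2: x' = x̄ + K·y = [4527190695/15752977657, 14674585143/15752977657]
step 2: P' = (I − K·H)·P̄ = [5567858535/15752977657 3188891010/15752977657; 3188891010/15752977657 5844424035/15752977657]

step 0: x' = [-1432/2157, -1955/6471], P' = [263/719 466/2157; 466/2157 2507/6471]
step 1: x' = [-6225771/10210547, -25950/10210547], P' = [3611151/10210547 2070114/10210547; 2070114/10210547 3792661/10210547]
step 2: x' = [4527190695/15752977657, 14674585143/15752977657], P' = [5567858535/15752977657 3188891010/15752977657; 3188891010/15752977657 5844424035/15752977657]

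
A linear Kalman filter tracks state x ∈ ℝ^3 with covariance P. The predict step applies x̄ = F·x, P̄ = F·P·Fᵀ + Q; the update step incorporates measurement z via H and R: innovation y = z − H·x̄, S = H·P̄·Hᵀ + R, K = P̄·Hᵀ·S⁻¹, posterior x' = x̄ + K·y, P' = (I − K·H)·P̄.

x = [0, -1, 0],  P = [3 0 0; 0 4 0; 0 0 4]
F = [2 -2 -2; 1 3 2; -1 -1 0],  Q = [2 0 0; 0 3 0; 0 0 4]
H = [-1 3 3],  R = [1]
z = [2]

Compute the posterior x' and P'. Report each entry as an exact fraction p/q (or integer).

x' = [-24/59, -14/59, 45/59]
P' = [3488/295 1543/295 -404/295; 1543/295 7651/590 -3284/295; -404/295 -3284/295 3147/295]

x̄ = F·x = [2, -3, 1]
P̄ = F·P·Fᵀ + Q = [46 -34 2; -34 58 -15; 2 -15 11]
y = z − H·x̄ = [10]
S = H·P̄·Hᵀ + R = [590]
K = P̄·Hᵀ·S⁻¹ = [-71/295; 163/590; -7/295]
x' = x̄ + K·y = [-24/59, -14/59, 45/59]
P' = (I − K·H)·P̄ = [3488/295 1543/295 -404/295; 1543/295 7651/590 -3284/295; -404/295 -3284/295 3147/295]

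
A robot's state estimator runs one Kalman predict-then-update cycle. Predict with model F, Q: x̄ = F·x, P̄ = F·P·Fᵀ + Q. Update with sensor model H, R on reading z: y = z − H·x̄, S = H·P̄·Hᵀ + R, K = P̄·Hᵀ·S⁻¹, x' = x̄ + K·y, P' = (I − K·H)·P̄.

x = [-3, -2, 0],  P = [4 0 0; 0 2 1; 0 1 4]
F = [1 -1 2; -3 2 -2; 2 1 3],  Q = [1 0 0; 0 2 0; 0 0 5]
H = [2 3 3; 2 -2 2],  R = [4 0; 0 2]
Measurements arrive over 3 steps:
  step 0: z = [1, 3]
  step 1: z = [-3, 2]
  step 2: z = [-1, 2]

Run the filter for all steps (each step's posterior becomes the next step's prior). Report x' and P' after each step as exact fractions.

step 0: x' = [592957/234619, -36885/234619, -282872/234619], P' = [535144/234619 78216/234619 -431300/234619; 78216/234619 66126/234619 -66230/234619; -431300/234619 -66230/234619 402378/234619]
step 1: x' = [-34303904/165776487, -197002739/165776487, 33198560/165776487], P' = [939796909/497329461 155708548/497329461 -741219058/497329461; 155708548/497329461 139205062/497329461 -129543286/497329461; -741219058/497329461 -129543286/497329461 697997662/497329461]
step 2: x' = [1979872004587/1384763645329, -681668648218/1384763645329, -1196699493795/1384763645329], P' = [5072117648267/2769527290658 826846052743/2769527290658 -4004550242749/2769527290658; 826846052743/2769527290658 2293851406375/8308581871974 -2071971570521/8308581871974; -4004550242749/2769527290658 -2071971570521/8308581871974 11379358675879/8308581871974]

step 0: x̄ = F·x = [-1, 5, -8]
step 0: P̄ = F·P·Fᵀ + Q = [19 -26 29; -26 54 -40; 29 -40 65]
step 0: y = z − H·x̄ = [12, 31]
step 0: S = H·P̄·Hᵀ + R = [467 380; 380 1314]
step 0: K = P̄·Hᵀ·S⁻¹ = [2759/234619 25628/234619; 39030/234619 -54140/234619; 36461/234619 37308/234619]
step 0: x' = x̄ + K·y = [592957/234619, -36885/234619, -282872/234619]
step 0: P' = (I − K·H)·P̄ = [535144/234619 78216/234619 -431300/234619; 78216/234619 66126/234619 -66230/234619; -431300/234619 -66230/234619 402378/234619]
step 1: x̄ = F·x = [64098/234619, -1286897/234619, 300413/234619]
step 1: P̄ = F·P·Fᵀ + Q = [828689/234619 96904/234619 387344/234619; 96904/234619 1575198/234619 -72684/234619; 387344/234619 -72684/234619 1741083/234619]
step 1: y = z − H·x̄ = [2127399/234619, -23418/1939]
step 1: S = H·P̄·Hᵀ + R = [38602425/234619 69234/1939; 69234/1939 164910/1939]
step 1: K = P̄·Hᵀ·S⁻¹ = [30765572/497329461 42869303/497329461; 85100606/497329461 -113039800/497329461; 55731253/497329461 86321890/497329461]
step 1: x' = x̄ + K·y = [-34303904/165776487, -197002739/165776487, 33198560/165776487]
step 1: P' = (I − K·H)·P̄ = [939796909/497329461 155708548/497329461 -741219058/497329461; 155708548/497329461 139205062/497329461 -129543286/497329461; -741219058/497329461 -129543286/497329461 697997662/497329461]
step 2: x̄ = F·x = [229095955/165776487, -357490886/165776487, -55338289/55258829]
step 2: P̄ = F·P·Fᵀ + Q = [1610201896/497329461 41243989/497329461 79297340/55258829; 41243989/497329461 3074857015/497329461 -91658048/165776487; 79297340/55258829 -91658048/165776487 1205988247/165776487]
step 2: y = z − H·x̄ = [946548862/165776487, -169863658/55258829]
step 2: S = H·P̄·Hᵀ + R = [72775027228/497329461 5639567506/165776487; 5639567506/165776487 4642889250/55258829]
step 2: K = P̄·Hᵀ·S⁻¹ = [152780681629/2769527290658 240721352775/2769527290658; 468892985335/2769527290658 -628428272889/2769527290658; 324571654965/2769527290658 479226506051/2769527290658]
step 2: x' = x̄ + K·y = [1979872004587/1384763645329, -681668648218/1384763645329, -1196699493795/1384763645329]
step 2: P' = (I − K·H)·P̄ = [5072117648267/2769527290658 826846052743/2769527290658 -4004550242749/2769527290658; 826846052743/2769527290658 2293851406375/8308581871974 -2071971570521/8308581871974; -4004550242749/2769527290658 -2071971570521/8308581871974 11379358675879/8308581871974]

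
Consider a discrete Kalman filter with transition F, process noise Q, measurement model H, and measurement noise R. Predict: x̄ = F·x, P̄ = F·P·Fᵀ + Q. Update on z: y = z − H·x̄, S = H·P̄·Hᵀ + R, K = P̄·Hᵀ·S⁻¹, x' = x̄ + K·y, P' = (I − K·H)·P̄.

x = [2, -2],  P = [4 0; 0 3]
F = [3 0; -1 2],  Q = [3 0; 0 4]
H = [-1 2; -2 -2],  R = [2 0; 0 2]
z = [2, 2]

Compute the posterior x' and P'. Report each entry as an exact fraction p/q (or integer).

x' = [-4926/3919, 990/3919]
P' = [1722/3919 -432/3919; -432/3919 3220/11757]

x̄ = F·x = [6, -6]
P̄ = F·P·Fᵀ + Q = [39 -12; -12 20]
y = z − H·x̄ = [20, 2]
S = H·P̄·Hᵀ + R = [169 22; 22 142]
K = P̄·Hᵀ·S⁻¹ = [-1293/3919 -1290/3919; 3868/11757 -1924/11757]
x' = x̄ + K·y = [-4926/3919, 990/3919]
P' = (I − K·H)·P̄ = [1722/3919 -432/3919; -432/3919 3220/11757]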